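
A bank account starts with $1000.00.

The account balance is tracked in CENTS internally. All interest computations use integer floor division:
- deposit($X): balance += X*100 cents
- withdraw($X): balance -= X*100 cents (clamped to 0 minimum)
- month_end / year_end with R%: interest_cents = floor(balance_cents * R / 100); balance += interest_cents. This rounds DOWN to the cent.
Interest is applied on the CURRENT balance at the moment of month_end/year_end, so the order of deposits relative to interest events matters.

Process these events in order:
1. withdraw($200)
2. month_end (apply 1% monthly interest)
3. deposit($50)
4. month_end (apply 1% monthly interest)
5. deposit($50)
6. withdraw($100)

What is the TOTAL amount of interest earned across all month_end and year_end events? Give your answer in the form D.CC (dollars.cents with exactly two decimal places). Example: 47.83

After 1 (withdraw($200)): balance=$800.00 total_interest=$0.00
After 2 (month_end (apply 1% monthly interest)): balance=$808.00 total_interest=$8.00
After 3 (deposit($50)): balance=$858.00 total_interest=$8.00
After 4 (month_end (apply 1% monthly interest)): balance=$866.58 total_interest=$16.58
After 5 (deposit($50)): balance=$916.58 total_interest=$16.58
After 6 (withdraw($100)): balance=$816.58 total_interest=$16.58

Answer: 16.58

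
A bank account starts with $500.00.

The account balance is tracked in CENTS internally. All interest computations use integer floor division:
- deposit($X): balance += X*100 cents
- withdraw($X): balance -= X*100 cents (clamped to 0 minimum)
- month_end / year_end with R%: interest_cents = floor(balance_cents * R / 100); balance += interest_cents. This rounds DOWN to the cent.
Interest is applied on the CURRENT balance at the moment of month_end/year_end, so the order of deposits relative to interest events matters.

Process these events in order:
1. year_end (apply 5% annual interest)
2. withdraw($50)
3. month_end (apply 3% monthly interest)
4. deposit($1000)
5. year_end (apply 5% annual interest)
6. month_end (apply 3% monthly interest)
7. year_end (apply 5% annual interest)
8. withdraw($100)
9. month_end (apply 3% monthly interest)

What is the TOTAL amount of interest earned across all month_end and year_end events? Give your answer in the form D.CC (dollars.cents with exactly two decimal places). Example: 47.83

Answer: 288.88

Derivation:
After 1 (year_end (apply 5% annual interest)): balance=$525.00 total_interest=$25.00
After 2 (withdraw($50)): balance=$475.00 total_interest=$25.00
After 3 (month_end (apply 3% monthly interest)): balance=$489.25 total_interest=$39.25
After 4 (deposit($1000)): balance=$1489.25 total_interest=$39.25
After 5 (year_end (apply 5% annual interest)): balance=$1563.71 total_interest=$113.71
After 6 (month_end (apply 3% monthly interest)): balance=$1610.62 total_interest=$160.62
After 7 (year_end (apply 5% annual interest)): balance=$1691.15 total_interest=$241.15
After 8 (withdraw($100)): balance=$1591.15 total_interest=$241.15
After 9 (month_end (apply 3% monthly interest)): balance=$1638.88 total_interest=$288.88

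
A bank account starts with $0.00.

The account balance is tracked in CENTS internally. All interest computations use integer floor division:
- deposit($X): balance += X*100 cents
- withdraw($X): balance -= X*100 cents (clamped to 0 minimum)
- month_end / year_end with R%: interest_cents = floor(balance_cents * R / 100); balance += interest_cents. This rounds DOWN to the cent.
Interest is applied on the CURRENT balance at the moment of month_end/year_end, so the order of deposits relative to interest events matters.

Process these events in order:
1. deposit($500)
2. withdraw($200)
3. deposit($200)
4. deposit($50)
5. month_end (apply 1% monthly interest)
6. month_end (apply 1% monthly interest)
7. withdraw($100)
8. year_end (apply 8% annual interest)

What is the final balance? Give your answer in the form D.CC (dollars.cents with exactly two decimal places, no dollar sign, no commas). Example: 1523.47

Answer: 497.93

Derivation:
After 1 (deposit($500)): balance=$500.00 total_interest=$0.00
After 2 (withdraw($200)): balance=$300.00 total_interest=$0.00
After 3 (deposit($200)): balance=$500.00 total_interest=$0.00
After 4 (deposit($50)): balance=$550.00 total_interest=$0.00
After 5 (month_end (apply 1% monthly interest)): balance=$555.50 total_interest=$5.50
After 6 (month_end (apply 1% monthly interest)): balance=$561.05 total_interest=$11.05
After 7 (withdraw($100)): balance=$461.05 total_interest=$11.05
After 8 (year_end (apply 8% annual interest)): balance=$497.93 total_interest=$47.93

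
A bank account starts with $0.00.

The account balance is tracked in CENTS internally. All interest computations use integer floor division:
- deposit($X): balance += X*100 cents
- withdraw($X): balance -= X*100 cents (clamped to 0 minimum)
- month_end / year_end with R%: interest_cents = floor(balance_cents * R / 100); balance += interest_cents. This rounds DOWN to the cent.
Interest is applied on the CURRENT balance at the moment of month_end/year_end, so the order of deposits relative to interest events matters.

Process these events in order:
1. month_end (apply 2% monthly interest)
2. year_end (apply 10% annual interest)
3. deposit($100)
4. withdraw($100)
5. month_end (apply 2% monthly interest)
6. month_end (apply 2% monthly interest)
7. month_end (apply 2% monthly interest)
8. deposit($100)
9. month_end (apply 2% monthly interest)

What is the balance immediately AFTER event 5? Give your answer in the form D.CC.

Answer: 0.00

Derivation:
After 1 (month_end (apply 2% monthly interest)): balance=$0.00 total_interest=$0.00
After 2 (year_end (apply 10% annual interest)): balance=$0.00 total_interest=$0.00
After 3 (deposit($100)): balance=$100.00 total_interest=$0.00
After 4 (withdraw($100)): balance=$0.00 total_interest=$0.00
After 5 (month_end (apply 2% monthly interest)): balance=$0.00 total_interest=$0.00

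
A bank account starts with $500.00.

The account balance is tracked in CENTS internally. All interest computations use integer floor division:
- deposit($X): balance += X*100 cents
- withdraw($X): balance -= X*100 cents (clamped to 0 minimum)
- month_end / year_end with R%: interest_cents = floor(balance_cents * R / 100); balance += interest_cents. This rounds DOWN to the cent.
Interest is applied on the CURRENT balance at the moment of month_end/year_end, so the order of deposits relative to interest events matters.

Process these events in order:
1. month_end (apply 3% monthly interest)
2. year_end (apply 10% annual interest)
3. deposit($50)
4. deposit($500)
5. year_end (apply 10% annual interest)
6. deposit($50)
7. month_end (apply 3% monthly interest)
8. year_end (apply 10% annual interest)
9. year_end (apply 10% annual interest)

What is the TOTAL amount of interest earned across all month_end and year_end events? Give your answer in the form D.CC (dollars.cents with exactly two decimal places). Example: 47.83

Answer: 492.94

Derivation:
After 1 (month_end (apply 3% monthly interest)): balance=$515.00 total_interest=$15.00
After 2 (year_end (apply 10% annual interest)): balance=$566.50 total_interest=$66.50
After 3 (deposit($50)): balance=$616.50 total_interest=$66.50
After 4 (deposit($500)): balance=$1116.50 total_interest=$66.50
After 5 (year_end (apply 10% annual interest)): balance=$1228.15 total_interest=$178.15
After 6 (deposit($50)): balance=$1278.15 total_interest=$178.15
After 7 (month_end (apply 3% monthly interest)): balance=$1316.49 total_interest=$216.49
After 8 (year_end (apply 10% annual interest)): balance=$1448.13 total_interest=$348.13
After 9 (year_end (apply 10% annual interest)): balance=$1592.94 total_interest=$492.94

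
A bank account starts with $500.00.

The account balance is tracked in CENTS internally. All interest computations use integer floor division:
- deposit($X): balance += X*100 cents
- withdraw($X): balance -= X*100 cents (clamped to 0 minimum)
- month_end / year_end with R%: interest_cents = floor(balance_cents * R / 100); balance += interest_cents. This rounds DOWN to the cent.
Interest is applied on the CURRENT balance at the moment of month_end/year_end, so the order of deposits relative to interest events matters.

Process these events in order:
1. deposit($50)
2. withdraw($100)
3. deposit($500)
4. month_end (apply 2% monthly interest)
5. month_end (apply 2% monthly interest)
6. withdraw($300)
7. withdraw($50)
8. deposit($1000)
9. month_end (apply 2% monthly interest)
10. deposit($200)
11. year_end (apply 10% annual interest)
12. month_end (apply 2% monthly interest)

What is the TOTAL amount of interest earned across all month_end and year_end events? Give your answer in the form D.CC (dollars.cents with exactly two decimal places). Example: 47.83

After 1 (deposit($50)): balance=$550.00 total_interest=$0.00
After 2 (withdraw($100)): balance=$450.00 total_interest=$0.00
After 3 (deposit($500)): balance=$950.00 total_interest=$0.00
After 4 (month_end (apply 2% monthly interest)): balance=$969.00 total_interest=$19.00
After 5 (month_end (apply 2% monthly interest)): balance=$988.38 total_interest=$38.38
After 6 (withdraw($300)): balance=$688.38 total_interest=$38.38
After 7 (withdraw($50)): balance=$638.38 total_interest=$38.38
After 8 (deposit($1000)): balance=$1638.38 total_interest=$38.38
After 9 (month_end (apply 2% monthly interest)): balance=$1671.14 total_interest=$71.14
After 10 (deposit($200)): balance=$1871.14 total_interest=$71.14
After 11 (year_end (apply 10% annual interest)): balance=$2058.25 total_interest=$258.25
After 12 (month_end (apply 2% monthly interest)): balance=$2099.41 total_interest=$299.41

Answer: 299.41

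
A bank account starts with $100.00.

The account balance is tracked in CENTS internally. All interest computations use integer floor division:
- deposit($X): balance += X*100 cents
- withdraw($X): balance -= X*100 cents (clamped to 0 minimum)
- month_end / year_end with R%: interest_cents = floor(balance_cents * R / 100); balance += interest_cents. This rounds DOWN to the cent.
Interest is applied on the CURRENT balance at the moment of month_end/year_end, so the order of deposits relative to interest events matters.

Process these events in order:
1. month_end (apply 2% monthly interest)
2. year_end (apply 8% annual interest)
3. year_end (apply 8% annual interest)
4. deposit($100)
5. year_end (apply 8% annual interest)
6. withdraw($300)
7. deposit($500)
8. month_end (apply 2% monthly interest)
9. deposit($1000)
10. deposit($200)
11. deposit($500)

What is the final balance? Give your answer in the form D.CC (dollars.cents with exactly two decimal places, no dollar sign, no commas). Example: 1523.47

Answer: 2210.00

Derivation:
After 1 (month_end (apply 2% monthly interest)): balance=$102.00 total_interest=$2.00
After 2 (year_end (apply 8% annual interest)): balance=$110.16 total_interest=$10.16
After 3 (year_end (apply 8% annual interest)): balance=$118.97 total_interest=$18.97
After 4 (deposit($100)): balance=$218.97 total_interest=$18.97
After 5 (year_end (apply 8% annual interest)): balance=$236.48 total_interest=$36.48
After 6 (withdraw($300)): balance=$0.00 total_interest=$36.48
After 7 (deposit($500)): balance=$500.00 total_interest=$36.48
After 8 (month_end (apply 2% monthly interest)): balance=$510.00 total_interest=$46.48
After 9 (deposit($1000)): balance=$1510.00 total_interest=$46.48
After 10 (deposit($200)): balance=$1710.00 total_interest=$46.48
After 11 (deposit($500)): balance=$2210.00 total_interest=$46.48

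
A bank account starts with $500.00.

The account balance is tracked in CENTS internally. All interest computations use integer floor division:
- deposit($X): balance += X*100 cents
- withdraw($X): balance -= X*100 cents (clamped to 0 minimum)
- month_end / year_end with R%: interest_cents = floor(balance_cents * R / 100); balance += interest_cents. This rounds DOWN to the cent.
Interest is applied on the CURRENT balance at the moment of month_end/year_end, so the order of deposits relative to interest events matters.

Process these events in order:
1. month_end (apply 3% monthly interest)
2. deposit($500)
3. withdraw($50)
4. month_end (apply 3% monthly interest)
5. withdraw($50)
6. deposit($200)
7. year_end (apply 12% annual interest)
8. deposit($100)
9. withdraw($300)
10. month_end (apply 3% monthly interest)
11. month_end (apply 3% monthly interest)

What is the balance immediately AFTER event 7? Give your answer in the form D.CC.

After 1 (month_end (apply 3% monthly interest)): balance=$515.00 total_interest=$15.00
After 2 (deposit($500)): balance=$1015.00 total_interest=$15.00
After 3 (withdraw($50)): balance=$965.00 total_interest=$15.00
After 4 (month_end (apply 3% monthly interest)): balance=$993.95 total_interest=$43.95
After 5 (withdraw($50)): balance=$943.95 total_interest=$43.95
After 6 (deposit($200)): balance=$1143.95 total_interest=$43.95
After 7 (year_end (apply 12% annual interest)): balance=$1281.22 total_interest=$181.22

Answer: 1281.22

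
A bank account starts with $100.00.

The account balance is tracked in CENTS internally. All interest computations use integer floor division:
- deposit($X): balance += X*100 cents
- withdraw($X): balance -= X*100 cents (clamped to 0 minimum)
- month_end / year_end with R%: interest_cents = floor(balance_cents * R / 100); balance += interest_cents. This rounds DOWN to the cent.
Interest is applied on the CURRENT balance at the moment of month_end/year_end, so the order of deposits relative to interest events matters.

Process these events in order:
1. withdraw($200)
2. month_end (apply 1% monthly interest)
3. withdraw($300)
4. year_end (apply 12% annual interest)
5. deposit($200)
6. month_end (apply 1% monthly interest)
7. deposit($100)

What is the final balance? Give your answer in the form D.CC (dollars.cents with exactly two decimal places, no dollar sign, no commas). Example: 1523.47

Answer: 302.00

Derivation:
After 1 (withdraw($200)): balance=$0.00 total_interest=$0.00
After 2 (month_end (apply 1% monthly interest)): balance=$0.00 total_interest=$0.00
After 3 (withdraw($300)): balance=$0.00 total_interest=$0.00
After 4 (year_end (apply 12% annual interest)): balance=$0.00 total_interest=$0.00
After 5 (deposit($200)): balance=$200.00 total_interest=$0.00
After 6 (month_end (apply 1% monthly interest)): balance=$202.00 total_interest=$2.00
After 7 (deposit($100)): balance=$302.00 total_interest=$2.00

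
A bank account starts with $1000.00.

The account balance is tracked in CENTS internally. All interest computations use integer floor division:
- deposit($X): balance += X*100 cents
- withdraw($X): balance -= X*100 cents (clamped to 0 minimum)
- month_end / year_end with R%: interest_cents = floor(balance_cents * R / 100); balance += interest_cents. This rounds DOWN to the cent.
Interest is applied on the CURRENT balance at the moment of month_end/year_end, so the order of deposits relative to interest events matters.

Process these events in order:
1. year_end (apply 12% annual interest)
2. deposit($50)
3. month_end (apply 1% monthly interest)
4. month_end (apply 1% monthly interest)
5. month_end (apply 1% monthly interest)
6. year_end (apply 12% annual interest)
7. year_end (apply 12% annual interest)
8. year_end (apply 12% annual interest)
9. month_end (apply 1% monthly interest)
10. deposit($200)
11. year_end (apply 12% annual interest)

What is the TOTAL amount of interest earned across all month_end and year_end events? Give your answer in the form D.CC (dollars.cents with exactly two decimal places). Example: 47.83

After 1 (year_end (apply 12% annual interest)): balance=$1120.00 total_interest=$120.00
After 2 (deposit($50)): balance=$1170.00 total_interest=$120.00
After 3 (month_end (apply 1% monthly interest)): balance=$1181.70 total_interest=$131.70
After 4 (month_end (apply 1% monthly interest)): balance=$1193.51 total_interest=$143.51
After 5 (month_end (apply 1% monthly interest)): balance=$1205.44 total_interest=$155.44
After 6 (year_end (apply 12% annual interest)): balance=$1350.09 total_interest=$300.09
After 7 (year_end (apply 12% annual interest)): balance=$1512.10 total_interest=$462.10
After 8 (year_end (apply 12% annual interest)): balance=$1693.55 total_interest=$643.55
After 9 (month_end (apply 1% monthly interest)): balance=$1710.48 total_interest=$660.48
After 10 (deposit($200)): balance=$1910.48 total_interest=$660.48
After 11 (year_end (apply 12% annual interest)): balance=$2139.73 total_interest=$889.73

Answer: 889.73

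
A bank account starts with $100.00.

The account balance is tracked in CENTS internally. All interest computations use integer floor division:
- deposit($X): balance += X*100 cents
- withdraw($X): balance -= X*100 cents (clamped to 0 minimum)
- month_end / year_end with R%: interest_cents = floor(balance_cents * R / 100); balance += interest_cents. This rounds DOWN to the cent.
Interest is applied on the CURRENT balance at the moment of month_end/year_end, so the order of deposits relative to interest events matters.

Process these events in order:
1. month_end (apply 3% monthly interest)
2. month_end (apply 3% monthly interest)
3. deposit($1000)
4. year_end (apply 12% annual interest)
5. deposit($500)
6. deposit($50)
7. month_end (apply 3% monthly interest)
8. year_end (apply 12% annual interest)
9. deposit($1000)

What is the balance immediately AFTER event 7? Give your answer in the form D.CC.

Answer: 1842.48

Derivation:
After 1 (month_end (apply 3% monthly interest)): balance=$103.00 total_interest=$3.00
After 2 (month_end (apply 3% monthly interest)): balance=$106.09 total_interest=$6.09
After 3 (deposit($1000)): balance=$1106.09 total_interest=$6.09
After 4 (year_end (apply 12% annual interest)): balance=$1238.82 total_interest=$138.82
After 5 (deposit($500)): balance=$1738.82 total_interest=$138.82
After 6 (deposit($50)): balance=$1788.82 total_interest=$138.82
After 7 (month_end (apply 3% monthly interest)): balance=$1842.48 total_interest=$192.48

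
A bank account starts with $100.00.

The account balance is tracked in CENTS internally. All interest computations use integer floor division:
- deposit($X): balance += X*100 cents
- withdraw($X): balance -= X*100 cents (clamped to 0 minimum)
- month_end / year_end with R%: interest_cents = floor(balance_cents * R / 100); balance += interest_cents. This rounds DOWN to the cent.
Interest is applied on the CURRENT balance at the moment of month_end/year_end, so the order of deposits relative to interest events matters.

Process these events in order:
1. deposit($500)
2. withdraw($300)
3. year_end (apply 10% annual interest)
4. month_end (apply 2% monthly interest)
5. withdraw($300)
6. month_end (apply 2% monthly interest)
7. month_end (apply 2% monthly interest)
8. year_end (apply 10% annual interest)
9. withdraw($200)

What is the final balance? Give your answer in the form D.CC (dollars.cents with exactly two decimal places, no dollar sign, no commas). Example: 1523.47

Answer: 0.00

Derivation:
After 1 (deposit($500)): balance=$600.00 total_interest=$0.00
After 2 (withdraw($300)): balance=$300.00 total_interest=$0.00
After 3 (year_end (apply 10% annual interest)): balance=$330.00 total_interest=$30.00
After 4 (month_end (apply 2% monthly interest)): balance=$336.60 total_interest=$36.60
After 5 (withdraw($300)): balance=$36.60 total_interest=$36.60
After 6 (month_end (apply 2% monthly interest)): balance=$37.33 total_interest=$37.33
After 7 (month_end (apply 2% monthly interest)): balance=$38.07 total_interest=$38.07
After 8 (year_end (apply 10% annual interest)): balance=$41.87 total_interest=$41.87
After 9 (withdraw($200)): balance=$0.00 total_interest=$41.87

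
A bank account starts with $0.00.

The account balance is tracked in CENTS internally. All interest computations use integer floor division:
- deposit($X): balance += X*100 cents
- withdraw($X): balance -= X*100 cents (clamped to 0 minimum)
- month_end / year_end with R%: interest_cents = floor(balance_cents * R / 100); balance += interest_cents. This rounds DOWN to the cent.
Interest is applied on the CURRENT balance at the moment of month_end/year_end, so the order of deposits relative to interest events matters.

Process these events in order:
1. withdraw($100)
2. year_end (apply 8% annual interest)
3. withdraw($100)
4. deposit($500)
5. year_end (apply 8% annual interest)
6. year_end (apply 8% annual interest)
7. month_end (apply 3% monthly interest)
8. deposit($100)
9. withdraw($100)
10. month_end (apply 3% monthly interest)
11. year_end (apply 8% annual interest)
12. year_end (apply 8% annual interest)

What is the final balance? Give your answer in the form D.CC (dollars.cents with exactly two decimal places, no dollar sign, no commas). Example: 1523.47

Answer: 721.65

Derivation:
After 1 (withdraw($100)): balance=$0.00 total_interest=$0.00
After 2 (year_end (apply 8% annual interest)): balance=$0.00 total_interest=$0.00
After 3 (withdraw($100)): balance=$0.00 total_interest=$0.00
After 4 (deposit($500)): balance=$500.00 total_interest=$0.00
After 5 (year_end (apply 8% annual interest)): balance=$540.00 total_interest=$40.00
After 6 (year_end (apply 8% annual interest)): balance=$583.20 total_interest=$83.20
After 7 (month_end (apply 3% monthly interest)): balance=$600.69 total_interest=$100.69
After 8 (deposit($100)): balance=$700.69 total_interest=$100.69
After 9 (withdraw($100)): balance=$600.69 total_interest=$100.69
After 10 (month_end (apply 3% monthly interest)): balance=$618.71 total_interest=$118.71
After 11 (year_end (apply 8% annual interest)): balance=$668.20 total_interest=$168.20
After 12 (year_end (apply 8% annual interest)): balance=$721.65 total_interest=$221.65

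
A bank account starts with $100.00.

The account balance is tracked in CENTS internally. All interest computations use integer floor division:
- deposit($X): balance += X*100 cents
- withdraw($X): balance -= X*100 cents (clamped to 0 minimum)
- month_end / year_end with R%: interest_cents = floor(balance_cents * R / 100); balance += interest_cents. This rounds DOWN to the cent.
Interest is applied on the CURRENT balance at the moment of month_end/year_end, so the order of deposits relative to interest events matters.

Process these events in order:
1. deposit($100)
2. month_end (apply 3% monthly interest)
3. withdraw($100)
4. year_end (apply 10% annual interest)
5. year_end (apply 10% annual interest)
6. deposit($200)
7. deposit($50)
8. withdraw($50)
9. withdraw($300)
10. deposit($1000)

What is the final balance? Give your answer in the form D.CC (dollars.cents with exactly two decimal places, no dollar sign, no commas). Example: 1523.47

After 1 (deposit($100)): balance=$200.00 total_interest=$0.00
After 2 (month_end (apply 3% monthly interest)): balance=$206.00 total_interest=$6.00
After 3 (withdraw($100)): balance=$106.00 total_interest=$6.00
After 4 (year_end (apply 10% annual interest)): balance=$116.60 total_interest=$16.60
After 5 (year_end (apply 10% annual interest)): balance=$128.26 total_interest=$28.26
After 6 (deposit($200)): balance=$328.26 total_interest=$28.26
After 7 (deposit($50)): balance=$378.26 total_interest=$28.26
After 8 (withdraw($50)): balance=$328.26 total_interest=$28.26
After 9 (withdraw($300)): balance=$28.26 total_interest=$28.26
After 10 (deposit($1000)): balance=$1028.26 total_interest=$28.26

Answer: 1028.26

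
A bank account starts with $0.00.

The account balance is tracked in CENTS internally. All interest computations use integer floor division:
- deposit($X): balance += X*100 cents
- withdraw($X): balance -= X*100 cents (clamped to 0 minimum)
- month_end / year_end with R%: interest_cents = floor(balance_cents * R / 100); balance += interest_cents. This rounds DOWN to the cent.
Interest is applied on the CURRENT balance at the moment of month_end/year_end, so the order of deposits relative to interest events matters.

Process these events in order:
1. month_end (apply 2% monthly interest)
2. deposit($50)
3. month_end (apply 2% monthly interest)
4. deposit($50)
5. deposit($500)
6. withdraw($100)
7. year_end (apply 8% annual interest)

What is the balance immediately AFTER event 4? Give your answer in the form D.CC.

Answer: 101.00

Derivation:
After 1 (month_end (apply 2% monthly interest)): balance=$0.00 total_interest=$0.00
After 2 (deposit($50)): balance=$50.00 total_interest=$0.00
After 3 (month_end (apply 2% monthly interest)): balance=$51.00 total_interest=$1.00
After 4 (deposit($50)): balance=$101.00 total_interest=$1.00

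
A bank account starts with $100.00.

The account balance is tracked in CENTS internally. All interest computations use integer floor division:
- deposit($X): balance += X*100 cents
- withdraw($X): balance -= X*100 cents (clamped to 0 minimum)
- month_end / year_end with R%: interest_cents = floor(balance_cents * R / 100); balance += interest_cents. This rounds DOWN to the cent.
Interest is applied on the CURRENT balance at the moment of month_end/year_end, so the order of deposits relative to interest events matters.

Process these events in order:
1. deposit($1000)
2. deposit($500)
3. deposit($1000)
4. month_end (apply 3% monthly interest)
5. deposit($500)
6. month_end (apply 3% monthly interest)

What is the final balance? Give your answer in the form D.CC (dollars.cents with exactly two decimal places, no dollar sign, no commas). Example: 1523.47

After 1 (deposit($1000)): balance=$1100.00 total_interest=$0.00
After 2 (deposit($500)): balance=$1600.00 total_interest=$0.00
After 3 (deposit($1000)): balance=$2600.00 total_interest=$0.00
After 4 (month_end (apply 3% monthly interest)): balance=$2678.00 total_interest=$78.00
After 5 (deposit($500)): balance=$3178.00 total_interest=$78.00
After 6 (month_end (apply 3% monthly interest)): balance=$3273.34 total_interest=$173.34

Answer: 3273.34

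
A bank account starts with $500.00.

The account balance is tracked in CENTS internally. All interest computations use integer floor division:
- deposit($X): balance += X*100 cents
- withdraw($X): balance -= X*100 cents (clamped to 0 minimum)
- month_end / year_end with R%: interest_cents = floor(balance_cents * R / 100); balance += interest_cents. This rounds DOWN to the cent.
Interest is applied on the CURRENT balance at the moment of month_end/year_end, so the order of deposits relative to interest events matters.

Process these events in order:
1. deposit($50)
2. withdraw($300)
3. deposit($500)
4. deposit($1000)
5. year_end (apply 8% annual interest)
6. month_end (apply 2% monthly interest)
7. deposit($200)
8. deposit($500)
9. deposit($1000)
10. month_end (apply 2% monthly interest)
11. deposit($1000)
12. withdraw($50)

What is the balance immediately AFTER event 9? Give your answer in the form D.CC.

Answer: 3627.80

Derivation:
After 1 (deposit($50)): balance=$550.00 total_interest=$0.00
After 2 (withdraw($300)): balance=$250.00 total_interest=$0.00
After 3 (deposit($500)): balance=$750.00 total_interest=$0.00
After 4 (deposit($1000)): balance=$1750.00 total_interest=$0.00
After 5 (year_end (apply 8% annual interest)): balance=$1890.00 total_interest=$140.00
After 6 (month_end (apply 2% monthly interest)): balance=$1927.80 total_interest=$177.80
After 7 (deposit($200)): balance=$2127.80 total_interest=$177.80
After 8 (deposit($500)): balance=$2627.80 total_interest=$177.80
After 9 (deposit($1000)): balance=$3627.80 total_interest=$177.80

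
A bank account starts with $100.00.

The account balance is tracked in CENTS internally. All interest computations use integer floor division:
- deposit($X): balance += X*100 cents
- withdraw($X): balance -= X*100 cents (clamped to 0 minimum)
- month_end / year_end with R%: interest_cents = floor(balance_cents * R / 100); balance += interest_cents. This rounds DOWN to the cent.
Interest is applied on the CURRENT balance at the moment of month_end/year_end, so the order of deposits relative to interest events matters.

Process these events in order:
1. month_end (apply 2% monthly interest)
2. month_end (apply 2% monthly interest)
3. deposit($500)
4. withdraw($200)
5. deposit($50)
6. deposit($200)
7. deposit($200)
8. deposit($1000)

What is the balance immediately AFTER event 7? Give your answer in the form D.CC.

After 1 (month_end (apply 2% monthly interest)): balance=$102.00 total_interest=$2.00
After 2 (month_end (apply 2% monthly interest)): balance=$104.04 total_interest=$4.04
After 3 (deposit($500)): balance=$604.04 total_interest=$4.04
After 4 (withdraw($200)): balance=$404.04 total_interest=$4.04
After 5 (deposit($50)): balance=$454.04 total_interest=$4.04
After 6 (deposit($200)): balance=$654.04 total_interest=$4.04
After 7 (deposit($200)): balance=$854.04 total_interest=$4.04

Answer: 854.04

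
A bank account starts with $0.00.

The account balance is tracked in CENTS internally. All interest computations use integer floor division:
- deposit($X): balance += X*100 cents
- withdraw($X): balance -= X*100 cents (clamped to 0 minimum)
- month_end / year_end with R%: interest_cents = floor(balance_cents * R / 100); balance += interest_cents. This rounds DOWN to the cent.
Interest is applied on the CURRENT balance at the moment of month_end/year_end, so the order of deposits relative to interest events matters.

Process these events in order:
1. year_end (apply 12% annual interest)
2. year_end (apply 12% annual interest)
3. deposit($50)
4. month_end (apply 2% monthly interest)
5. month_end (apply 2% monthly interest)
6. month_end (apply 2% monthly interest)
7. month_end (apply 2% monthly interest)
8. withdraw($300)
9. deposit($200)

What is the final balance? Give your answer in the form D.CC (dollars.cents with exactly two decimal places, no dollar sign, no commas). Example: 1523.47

Answer: 200.00

Derivation:
After 1 (year_end (apply 12% annual interest)): balance=$0.00 total_interest=$0.00
After 2 (year_end (apply 12% annual interest)): balance=$0.00 total_interest=$0.00
After 3 (deposit($50)): balance=$50.00 total_interest=$0.00
After 4 (month_end (apply 2% monthly interest)): balance=$51.00 total_interest=$1.00
After 5 (month_end (apply 2% monthly interest)): balance=$52.02 total_interest=$2.02
After 6 (month_end (apply 2% monthly interest)): balance=$53.06 total_interest=$3.06
After 7 (month_end (apply 2% monthly interest)): balance=$54.12 total_interest=$4.12
After 8 (withdraw($300)): balance=$0.00 total_interest=$4.12
After 9 (deposit($200)): balance=$200.00 total_interest=$4.12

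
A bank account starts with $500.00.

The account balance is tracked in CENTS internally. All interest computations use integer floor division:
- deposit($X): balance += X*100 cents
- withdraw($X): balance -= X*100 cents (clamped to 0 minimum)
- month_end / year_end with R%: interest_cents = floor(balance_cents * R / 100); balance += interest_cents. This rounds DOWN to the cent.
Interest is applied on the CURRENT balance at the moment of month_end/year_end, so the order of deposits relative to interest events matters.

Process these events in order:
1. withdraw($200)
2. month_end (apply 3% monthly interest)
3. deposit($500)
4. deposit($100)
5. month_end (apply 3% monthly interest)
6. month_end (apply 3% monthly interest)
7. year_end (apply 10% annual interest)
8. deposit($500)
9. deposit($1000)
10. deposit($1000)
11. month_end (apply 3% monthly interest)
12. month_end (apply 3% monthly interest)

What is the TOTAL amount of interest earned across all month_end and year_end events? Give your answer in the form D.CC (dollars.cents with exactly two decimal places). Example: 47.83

Answer: 377.62

Derivation:
After 1 (withdraw($200)): balance=$300.00 total_interest=$0.00
After 2 (month_end (apply 3% monthly interest)): balance=$309.00 total_interest=$9.00
After 3 (deposit($500)): balance=$809.00 total_interest=$9.00
After 4 (deposit($100)): balance=$909.00 total_interest=$9.00
After 5 (month_end (apply 3% monthly interest)): balance=$936.27 total_interest=$36.27
After 6 (month_end (apply 3% monthly interest)): balance=$964.35 total_interest=$64.35
After 7 (year_end (apply 10% annual interest)): balance=$1060.78 total_interest=$160.78
After 8 (deposit($500)): balance=$1560.78 total_interest=$160.78
After 9 (deposit($1000)): balance=$2560.78 total_interest=$160.78
After 10 (deposit($1000)): balance=$3560.78 total_interest=$160.78
After 11 (month_end (apply 3% monthly interest)): balance=$3667.60 total_interest=$267.60
After 12 (month_end (apply 3% monthly interest)): balance=$3777.62 total_interest=$377.62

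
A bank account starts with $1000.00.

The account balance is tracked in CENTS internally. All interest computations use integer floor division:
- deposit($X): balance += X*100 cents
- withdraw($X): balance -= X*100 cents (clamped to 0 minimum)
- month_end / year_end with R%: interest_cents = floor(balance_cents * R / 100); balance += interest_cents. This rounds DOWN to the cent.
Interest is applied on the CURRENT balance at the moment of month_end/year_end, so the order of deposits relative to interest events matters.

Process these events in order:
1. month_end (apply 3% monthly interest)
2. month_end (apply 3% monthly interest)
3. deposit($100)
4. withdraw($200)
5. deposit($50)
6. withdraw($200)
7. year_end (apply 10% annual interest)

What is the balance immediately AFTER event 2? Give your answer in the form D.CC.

Answer: 1060.90

Derivation:
After 1 (month_end (apply 3% monthly interest)): balance=$1030.00 total_interest=$30.00
After 2 (month_end (apply 3% monthly interest)): balance=$1060.90 total_interest=$60.90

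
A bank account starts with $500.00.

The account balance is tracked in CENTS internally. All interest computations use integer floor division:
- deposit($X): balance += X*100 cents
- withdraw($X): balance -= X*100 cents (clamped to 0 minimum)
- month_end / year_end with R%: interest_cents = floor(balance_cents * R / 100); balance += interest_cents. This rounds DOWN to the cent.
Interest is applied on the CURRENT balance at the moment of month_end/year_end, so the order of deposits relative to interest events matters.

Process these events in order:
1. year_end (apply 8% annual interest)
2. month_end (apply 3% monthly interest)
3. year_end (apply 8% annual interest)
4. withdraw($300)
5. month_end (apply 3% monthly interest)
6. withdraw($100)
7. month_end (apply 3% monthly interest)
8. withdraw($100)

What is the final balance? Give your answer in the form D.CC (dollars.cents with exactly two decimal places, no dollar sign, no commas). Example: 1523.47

Answer: 116.00

Derivation:
After 1 (year_end (apply 8% annual interest)): balance=$540.00 total_interest=$40.00
After 2 (month_end (apply 3% monthly interest)): balance=$556.20 total_interest=$56.20
After 3 (year_end (apply 8% annual interest)): balance=$600.69 total_interest=$100.69
After 4 (withdraw($300)): balance=$300.69 total_interest=$100.69
After 5 (month_end (apply 3% monthly interest)): balance=$309.71 total_interest=$109.71
After 6 (withdraw($100)): balance=$209.71 total_interest=$109.71
After 7 (month_end (apply 3% monthly interest)): balance=$216.00 total_interest=$116.00
After 8 (withdraw($100)): balance=$116.00 total_interest=$116.00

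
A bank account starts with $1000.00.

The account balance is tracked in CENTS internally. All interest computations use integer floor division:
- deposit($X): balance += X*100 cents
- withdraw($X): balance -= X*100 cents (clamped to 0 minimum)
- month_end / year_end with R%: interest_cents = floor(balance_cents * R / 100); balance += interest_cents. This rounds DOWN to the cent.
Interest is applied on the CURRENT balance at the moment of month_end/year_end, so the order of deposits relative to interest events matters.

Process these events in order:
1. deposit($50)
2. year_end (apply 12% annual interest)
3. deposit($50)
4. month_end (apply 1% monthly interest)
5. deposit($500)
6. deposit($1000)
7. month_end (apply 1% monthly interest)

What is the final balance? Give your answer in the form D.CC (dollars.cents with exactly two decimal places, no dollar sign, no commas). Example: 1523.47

After 1 (deposit($50)): balance=$1050.00 total_interest=$0.00
After 2 (year_end (apply 12% annual interest)): balance=$1176.00 total_interest=$126.00
After 3 (deposit($50)): balance=$1226.00 total_interest=$126.00
After 4 (month_end (apply 1% monthly interest)): balance=$1238.26 total_interest=$138.26
After 5 (deposit($500)): balance=$1738.26 total_interest=$138.26
After 6 (deposit($1000)): balance=$2738.26 total_interest=$138.26
After 7 (month_end (apply 1% monthly interest)): balance=$2765.64 total_interest=$165.64

Answer: 2765.64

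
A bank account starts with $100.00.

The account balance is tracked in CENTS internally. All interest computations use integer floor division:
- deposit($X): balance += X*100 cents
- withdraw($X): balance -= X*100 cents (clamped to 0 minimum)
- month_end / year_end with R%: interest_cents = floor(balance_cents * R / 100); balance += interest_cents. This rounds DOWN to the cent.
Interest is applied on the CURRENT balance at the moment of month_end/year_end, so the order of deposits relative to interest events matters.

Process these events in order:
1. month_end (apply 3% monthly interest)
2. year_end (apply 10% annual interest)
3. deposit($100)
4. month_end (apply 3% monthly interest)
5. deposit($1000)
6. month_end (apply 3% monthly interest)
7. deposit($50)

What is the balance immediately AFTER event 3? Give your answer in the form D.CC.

Answer: 213.30

Derivation:
After 1 (month_end (apply 3% monthly interest)): balance=$103.00 total_interest=$3.00
After 2 (year_end (apply 10% annual interest)): balance=$113.30 total_interest=$13.30
After 3 (deposit($100)): balance=$213.30 total_interest=$13.30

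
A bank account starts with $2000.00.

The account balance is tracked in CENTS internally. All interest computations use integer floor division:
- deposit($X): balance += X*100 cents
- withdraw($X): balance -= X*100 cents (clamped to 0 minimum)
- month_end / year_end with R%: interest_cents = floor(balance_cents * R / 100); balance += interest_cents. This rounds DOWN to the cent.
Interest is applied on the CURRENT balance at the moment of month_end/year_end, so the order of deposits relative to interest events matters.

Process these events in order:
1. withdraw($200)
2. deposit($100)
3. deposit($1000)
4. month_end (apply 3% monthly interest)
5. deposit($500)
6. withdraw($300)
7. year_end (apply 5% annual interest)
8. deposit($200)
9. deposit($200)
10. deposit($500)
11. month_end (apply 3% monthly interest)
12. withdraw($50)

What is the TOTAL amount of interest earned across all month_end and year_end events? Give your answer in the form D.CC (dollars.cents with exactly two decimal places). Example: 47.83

Answer: 373.74

Derivation:
After 1 (withdraw($200)): balance=$1800.00 total_interest=$0.00
After 2 (deposit($100)): balance=$1900.00 total_interest=$0.00
After 3 (deposit($1000)): balance=$2900.00 total_interest=$0.00
After 4 (month_end (apply 3% monthly interest)): balance=$2987.00 total_interest=$87.00
After 5 (deposit($500)): balance=$3487.00 total_interest=$87.00
After 6 (withdraw($300)): balance=$3187.00 total_interest=$87.00
After 7 (year_end (apply 5% annual interest)): balance=$3346.35 total_interest=$246.35
After 8 (deposit($200)): balance=$3546.35 total_interest=$246.35
After 9 (deposit($200)): balance=$3746.35 total_interest=$246.35
After 10 (deposit($500)): balance=$4246.35 total_interest=$246.35
After 11 (month_end (apply 3% monthly interest)): balance=$4373.74 total_interest=$373.74
After 12 (withdraw($50)): balance=$4323.74 total_interest=$373.74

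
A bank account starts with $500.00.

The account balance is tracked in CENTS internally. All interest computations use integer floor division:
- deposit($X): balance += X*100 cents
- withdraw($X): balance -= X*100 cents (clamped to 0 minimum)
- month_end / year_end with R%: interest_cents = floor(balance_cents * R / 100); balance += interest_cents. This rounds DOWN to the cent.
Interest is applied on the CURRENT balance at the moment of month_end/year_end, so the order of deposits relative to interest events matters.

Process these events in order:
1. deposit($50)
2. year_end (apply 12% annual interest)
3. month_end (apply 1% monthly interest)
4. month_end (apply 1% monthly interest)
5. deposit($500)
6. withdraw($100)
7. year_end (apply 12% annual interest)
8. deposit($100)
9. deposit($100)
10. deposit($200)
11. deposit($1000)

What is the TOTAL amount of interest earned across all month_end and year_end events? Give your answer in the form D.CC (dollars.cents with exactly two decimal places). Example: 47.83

Answer: 201.78

Derivation:
After 1 (deposit($50)): balance=$550.00 total_interest=$0.00
After 2 (year_end (apply 12% annual interest)): balance=$616.00 total_interest=$66.00
After 3 (month_end (apply 1% monthly interest)): balance=$622.16 total_interest=$72.16
After 4 (month_end (apply 1% monthly interest)): balance=$628.38 total_interest=$78.38
After 5 (deposit($500)): balance=$1128.38 total_interest=$78.38
After 6 (withdraw($100)): balance=$1028.38 total_interest=$78.38
After 7 (year_end (apply 12% annual interest)): balance=$1151.78 total_interest=$201.78
After 8 (deposit($100)): balance=$1251.78 total_interest=$201.78
After 9 (deposit($100)): balance=$1351.78 total_interest=$201.78
After 10 (deposit($200)): balance=$1551.78 total_interest=$201.78
After 11 (deposit($1000)): balance=$2551.78 total_interest=$201.78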